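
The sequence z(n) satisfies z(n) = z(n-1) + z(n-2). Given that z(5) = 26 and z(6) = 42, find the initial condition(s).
Work backwards using z(k) = z(k+2) - z(k+1):
z(4) = z(6) - z(5) = 42 - 26 = 16
z(3) = z(5) - z(4) = 26 - 16 = 10
z(2) = z(4) - z(3) = 16 - 10 = 6
z(1) = z(3) - z(2) = 10 - 6 = 4
z(0) = z(2) - z(1) = 6 - 4 = 2

z(0) = 2, z(1) = 4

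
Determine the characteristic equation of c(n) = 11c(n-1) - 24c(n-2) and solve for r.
Substitute c(n) = rⁿ and divide through by rⁿ⁻²: r² - 11r + 24 = 0
Factor: (r - 3)(r - 8) = 0, so r = 3, 8.
General solution: c(n) = A·3ⁿ + B·8ⁿ

Characteristic: r² - 11r + 24 = 0, Roots: r = 3, 8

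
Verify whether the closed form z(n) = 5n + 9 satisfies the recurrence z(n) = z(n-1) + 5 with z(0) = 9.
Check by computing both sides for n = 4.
From the recurrence with z(0) = 9:
  z(0) = 9, z(1) = 14, z(2) = 19, z(3) = 24, z(4) = 29
  so the recurrence gives z(4) = 29.
From the proposed closed form z(n) = 5n + 9:
  z(4) = 29.
Both sides give 29 at n = 4, and the initial condition(s) match, so the closed form is consistent.

Yes, the closed form is correct.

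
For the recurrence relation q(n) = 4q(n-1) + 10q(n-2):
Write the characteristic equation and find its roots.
Substitute q(n) = rⁿ and divide through by rⁿ⁻²: r² - 4r - 10 = 0
Discriminant: 4² + 4·10 = 56, not a perfect square, so by the quadratic formula r = (4 ± √56)/2.
General solution: q(n) = A·r₁ⁿ + B·r₂ⁿ where r₁,r₂ = (4 ± √56)/2

Characteristic: r² - 4r - 10 = 0, Roots: r = (4 ± √56)/2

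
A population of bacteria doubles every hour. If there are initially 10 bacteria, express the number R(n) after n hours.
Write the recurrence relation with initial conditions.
Each hour multiplies the count by 2, so the count after n hours depends only on the count after n-1 hours: R(n) = 2 × R(n-1). The starting count gives R(0) = 10.
Unrolling n times gives the closed form R(n) = 10 × 2ⁿ.

R(n) = 2 × R(n-1), R(0) = 10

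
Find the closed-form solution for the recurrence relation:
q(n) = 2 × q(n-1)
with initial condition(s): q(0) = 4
Recurrence: q(n) = 2 × q(n-1), initial: q(0) = 4.
Each term is 2 times the previous, so this is geometric with ratio 2. After n steps: q(n) = q(0)·2ⁿ = 4·2ⁿ.

q(n) = 4·2ⁿ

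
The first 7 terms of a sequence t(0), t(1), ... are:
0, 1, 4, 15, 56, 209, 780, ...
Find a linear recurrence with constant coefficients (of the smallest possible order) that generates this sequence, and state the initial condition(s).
Look for the lowest-order linear relation among consecutive terms.
Observation: t(n) - 4·t(n-1) - (-1)·t(n-2) = 0 holds for the shown terms, and no order-1 relation t(n) = α·t(n-1) + β fits.
Check at n=3: 4·4 + (-1)·1 = 15. ✓

t(n) = 4t(n-1) - t(n-2), t(0) = 0, t(1) = 1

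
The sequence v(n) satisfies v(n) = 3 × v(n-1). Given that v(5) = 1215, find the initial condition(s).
In general v(n) = 3ⁿ · v(0). At n = 5: v(0) = v(5) / 3^5 = 1215 / 243 = 5.

v(0) = 5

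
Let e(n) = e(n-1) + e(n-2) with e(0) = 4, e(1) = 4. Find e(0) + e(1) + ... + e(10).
Computing the sequence terms: 4, 4, 8, 12, 20, 32, 52, 84, 136, 220, 356
Adding these values together:

928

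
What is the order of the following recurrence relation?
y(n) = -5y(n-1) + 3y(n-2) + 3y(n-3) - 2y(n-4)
The order is the largest lag k for which y(n-k) appears. Here the deepest term is y(n-4), so the order is 4.

Order 4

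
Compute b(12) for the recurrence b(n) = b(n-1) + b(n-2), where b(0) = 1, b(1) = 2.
Computing the sequence terms:
1, 2, 3, 5, 8, 13, 21, 34, 55, 89, 144, 233, 377

377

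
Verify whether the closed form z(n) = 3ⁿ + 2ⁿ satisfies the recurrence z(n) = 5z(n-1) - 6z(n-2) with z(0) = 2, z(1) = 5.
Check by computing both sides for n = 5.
From the recurrence with z(0) = 2, z(1) = 5:
  z(0) = 2, z(1) = 5, z(2) = 13, z(3) = 35, z(4) = 97, z(5) = 275
  so the recurrence gives z(5) = 275.
From the proposed closed form z(n) = 3ⁿ + 2ⁿ:
  z(5) = 275.
Both sides give 275 at n = 5, and the initial condition(s) match, so the closed form is consistent.

Yes, the closed form is correct.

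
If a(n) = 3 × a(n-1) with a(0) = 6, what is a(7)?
Computing step by step:
a(0) = 6
a(1) = 3 × 6 = 18
a(2) = 3 × 18 = 54
a(3) = 3 × 54 = 162
a(4) = 3 × 162 = 486
a(5) = 3 × 486 = 1458
a(6) = 3 × 1458 = 4374
a(7) = 3 × 4374 = 13122

13122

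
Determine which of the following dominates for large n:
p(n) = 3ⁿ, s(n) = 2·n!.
Comparing growth rates:
Growth-rate hierarchy: log n ≺ any polynomial ≺ any exponential cⁿ (c>1) ≺ n! ≺ nⁿ.
factorial dominates exponential base 3 asymptotically.

s(n) grows faster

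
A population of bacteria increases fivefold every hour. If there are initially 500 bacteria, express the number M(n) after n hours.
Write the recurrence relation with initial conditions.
Each hour multiplies the count by 5, so the count after n hours depends only on the count after n-1 hours: M(n) = 5 × M(n-1). The starting count gives M(0) = 500.
Unrolling n times gives the closed form M(n) = 500 × 5ⁿ.

M(n) = 5 × M(n-1), M(0) = 500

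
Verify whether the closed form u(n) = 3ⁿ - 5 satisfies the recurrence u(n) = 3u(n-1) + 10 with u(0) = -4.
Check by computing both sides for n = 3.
From the recurrence with u(0) = -4:
  u(0) = -4, u(1) = -2, u(2) = 4, u(3) = 22
  so the recurrence gives u(3) = 22.
From the proposed closed form u(n) = 3ⁿ - 5:
  u(3) = 22.
Both sides give 22 at n = 3, and the initial condition(s) match, so the closed form is consistent.

Yes, the closed form is correct.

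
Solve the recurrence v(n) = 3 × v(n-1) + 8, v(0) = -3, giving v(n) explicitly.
Recurrence: v(n) = 3 × v(n-1) + 8, initial: v(0) = -3.
Try v(n) = A·3ⁿ + C. Substituting: A·3ⁿ + C = 3(A·3ⁿ⁻¹ + C) + 8 = A·3ⁿ + 3C + 8, so C = 3C + 8, giving C = -4. Then v(0) = A - 4 = -3 gives A = 1.

v(n) = 3ⁿ - 4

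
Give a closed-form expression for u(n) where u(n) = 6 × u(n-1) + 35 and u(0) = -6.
Recurrence: u(n) = 6 × u(n-1) + 35, initial: u(0) = -6.
Try u(n) = A·6ⁿ + C. Substituting: A·6ⁿ + C = 6(A·6ⁿ⁻¹ + C) + 35 = A·6ⁿ + 6C + 35, so C = 6C + 35, giving C = -7. Then u(0) = A - 7 = -6 gives A = 1.

u(n) = 6ⁿ - 7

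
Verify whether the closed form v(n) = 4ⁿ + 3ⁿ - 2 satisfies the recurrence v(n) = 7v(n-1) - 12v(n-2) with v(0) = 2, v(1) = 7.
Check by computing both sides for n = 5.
From the recurrence with v(0) = 2, v(1) = 7:
  v(0) = 2, v(1) = 7, v(2) = 25, v(3) = 91, v(4) = 337, v(5) = 1267
  so the recurrence gives v(5) = 1267.
From the proposed closed form v(n) = 4ⁿ + 3ⁿ - 2:
  v(5) = 1265.
The recurrence gives 1267 but the closed form gives 1265, so the closed form does not satisfy the recurrence.

No, the closed form is incorrect.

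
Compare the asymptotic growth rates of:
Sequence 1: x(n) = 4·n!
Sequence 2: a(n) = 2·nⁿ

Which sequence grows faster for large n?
Comparing growth rates:
Growth-rate hierarchy: log n ≺ any polynomial ≺ any exponential cⁿ (c>1) ≺ n! ≺ nⁿ.
super-exponential nⁿ dominates factorial asymptotically.

a(n) grows faster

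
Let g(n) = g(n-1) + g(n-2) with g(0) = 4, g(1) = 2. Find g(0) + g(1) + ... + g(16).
Computing the sequence terms: 4, 2, 6, 8, 14, 22, 36, 58, 94, 152, 246, 398, 644, 1042, 1686, 2728, 4414
Adding these values together:

11554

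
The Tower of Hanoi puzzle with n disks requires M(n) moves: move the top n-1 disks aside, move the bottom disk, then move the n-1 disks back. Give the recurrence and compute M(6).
Moving n disks = move the top n-1 disks aside (M(n-1) moves) + move the largest disk (1 move) + move the n-1 disks back on top (M(n-1) moves), so M(n) = 2M(n-1) + 1, with M(1) = 1 (a single disk takes one move).
First terms: 1, 3, 7, 15, 31, 63, … — each is one less than a power of 2. Indeed M(n) + 1 = 2(M(n-1) + 1) with M(1) + 1 = 2, so M(n) + 1 = 2ⁿ and M(n) = 2ⁿ - 1.
Hence M(6) = 2^6 - 1 = 64 - 1 = 63.

M(n) = 2M(n-1) + 1, M(1) = 1; M(6) = 63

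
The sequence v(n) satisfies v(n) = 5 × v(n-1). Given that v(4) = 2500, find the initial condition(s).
In general v(n) = 5ⁿ · v(0). At n = 4: v(0) = v(4) / 5^4 = 2500 / 625 = 4.

v(0) = 4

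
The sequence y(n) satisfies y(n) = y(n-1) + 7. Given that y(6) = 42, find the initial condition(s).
y(6) = y(0) + 6·7, so y(0) = 42 - 42 = 0.

y(0) = 0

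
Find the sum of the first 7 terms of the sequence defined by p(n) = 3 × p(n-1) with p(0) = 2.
Computing the sequence terms: 2, 6, 18, 54, 162, 486, 1458
Adding these values together:

2186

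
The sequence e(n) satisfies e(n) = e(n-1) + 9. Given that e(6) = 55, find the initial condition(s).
e(6) = e(0) + 6·9, so e(0) = 55 - 54 = 1.

e(0) = 1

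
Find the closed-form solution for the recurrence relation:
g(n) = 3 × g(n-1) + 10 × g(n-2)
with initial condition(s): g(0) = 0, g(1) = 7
Recurrence: g(n) = 3 × g(n-1) + 10 × g(n-2), initial: g(0) = 0, g(1) = 7.
Characteristic equation: r² - 3r - 10 = 0, which factors as (r - 5)(r + 2) = 0, so r = 5, -2. General solution g(n) = A·5ⁿ + B·(-2)ⁿ. From g(0) = 0: A + B = 0. From g(1) = 7: 5A - 2B = 7. Solving gives A = 1, B = -1.

g(n) = 5ⁿ - (-2)ⁿ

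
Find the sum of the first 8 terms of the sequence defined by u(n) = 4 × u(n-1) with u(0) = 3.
Computing the sequence terms: 3, 12, 48, 192, 768, 3072, 12288, 49152
Adding these values together:

65535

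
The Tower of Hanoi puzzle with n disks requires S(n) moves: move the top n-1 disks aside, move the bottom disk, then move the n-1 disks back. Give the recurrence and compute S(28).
Moving n disks = move the top n-1 disks aside (S(n-1) moves) + move the largest disk (1 move) + move the n-1 disks back on top (S(n-1) moves), so S(n) = 2S(n-1) + 1, with S(1) = 1 (a single disk takes one move).
First terms: 1, 3, 7, 15, 31, 63, … — each is one less than a power of 2. Indeed S(n) + 1 = 2(S(n-1) + 1) with S(1) + 1 = 2, so S(n) + 1 = 2ⁿ and S(n) = 2ⁿ - 1.
Hence S(28) = 2^28 - 1 = 268435456 - 1 = 268435455.

S(n) = 2S(n-1) + 1, S(1) = 1; S(28) = 268435455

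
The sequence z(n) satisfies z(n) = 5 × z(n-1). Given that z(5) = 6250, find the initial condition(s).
In general z(n) = 5ⁿ · z(0). At n = 5: z(0) = z(5) / 5^5 = 6250 / 3125 = 2.

z(0) = 2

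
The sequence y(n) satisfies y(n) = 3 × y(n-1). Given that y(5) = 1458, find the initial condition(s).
In general y(n) = 3ⁿ · y(0). At n = 5: y(0) = y(5) / 3^5 = 1458 / 243 = 6.

y(0) = 6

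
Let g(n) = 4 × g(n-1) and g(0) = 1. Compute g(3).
Computing step by step:
g(0) = 1
g(1) = 4 × 1 = 4
g(2) = 4 × 4 = 16
g(3) = 4 × 16 = 64

64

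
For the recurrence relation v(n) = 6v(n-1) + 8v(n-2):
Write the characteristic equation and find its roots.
Substitute v(n) = rⁿ and divide through by rⁿ⁻²: r² - 6r - 8 = 0
Discriminant: 6² + 4·8 = 68, not a perfect square, so by the quadratic formula r = (6 ± √68)/2.
General solution: v(n) = A·r₁ⁿ + B·r₂ⁿ where r₁,r₂ = (6 ± √68)/2

Characteristic: r² - 6r - 8 = 0, Roots: r = (6 ± √68)/2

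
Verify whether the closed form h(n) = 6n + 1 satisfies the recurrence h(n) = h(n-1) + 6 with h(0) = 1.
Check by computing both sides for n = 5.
From the recurrence with h(0) = 1:
  h(0) = 1, h(1) = 7, h(2) = 13, h(3) = 19, h(4) = 25, h(5) = 31
  so the recurrence gives h(5) = 31.
From the proposed closed form h(n) = 6n + 1:
  h(5) = 31.
Both sides give 31 at n = 5, and the initial condition(s) match, so the closed form is consistent.

Yes, the closed form is correct.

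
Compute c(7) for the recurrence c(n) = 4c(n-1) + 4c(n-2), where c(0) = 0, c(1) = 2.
Computing the sequence terms:
0, 2, 8, 40, 192, 928, 4480, 21632

21632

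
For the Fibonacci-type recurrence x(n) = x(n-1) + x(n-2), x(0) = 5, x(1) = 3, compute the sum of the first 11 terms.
Computing the sequence terms: 5, 3, 8, 11, 19, 30, 49, 79, 128, 207, 335
Adding these values together:

874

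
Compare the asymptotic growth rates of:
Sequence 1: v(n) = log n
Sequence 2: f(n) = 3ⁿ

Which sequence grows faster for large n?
Comparing growth rates:
Growth-rate hierarchy: log n ≺ any polynomial ≺ any exponential cⁿ (c>1) ≺ n! ≺ nⁿ.
exponential base 3 dominates logarithmic asymptotically.

f(n) grows faster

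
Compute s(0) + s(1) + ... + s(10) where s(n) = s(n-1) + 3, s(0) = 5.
Computing the sequence terms: 5, 8, 11, 14, 17, 20, 23, 26, 29, 32, 35
Adding these values together:

220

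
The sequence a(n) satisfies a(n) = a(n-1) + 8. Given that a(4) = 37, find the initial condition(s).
a(4) = a(0) + 4·8, so a(0) = 37 - 32 = 5.

a(0) = 5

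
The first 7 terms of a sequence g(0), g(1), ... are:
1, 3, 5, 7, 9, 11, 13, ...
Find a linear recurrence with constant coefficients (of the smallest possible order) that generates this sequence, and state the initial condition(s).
Look for the lowest-order linear relation among consecutive terms.
Observation: consecutive differences are constant (= 2).
Check at n=2: 1·3 + 2 = 5. ✓

g(n) = g(n-1) + 2, g(0) = 1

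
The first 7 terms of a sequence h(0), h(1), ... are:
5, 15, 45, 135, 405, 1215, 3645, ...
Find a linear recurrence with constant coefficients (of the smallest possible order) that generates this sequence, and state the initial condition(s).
Look for the lowest-order linear relation among consecutive terms.
Observation: each term is 3× the previous.
Check at n=2: 3·15 = 45. ✓

h(n) = 3 × h(n-1), h(0) = 5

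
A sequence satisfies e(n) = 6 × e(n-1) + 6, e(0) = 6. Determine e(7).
Computing step by step:
e(0) = 6
e(1) = 6 × 6 + 6 = 42
e(2) = 6 × 42 + 6 = 258
e(3) = 6 × 258 + 6 = 1554
e(4) = 6 × 1554 + 6 = 9330
e(5) = 6 × 9330 + 6 = 55986
e(6) = 6 × 55986 + 6 = 335922
e(7) = 6 × 335922 + 6 = 2015538

2015538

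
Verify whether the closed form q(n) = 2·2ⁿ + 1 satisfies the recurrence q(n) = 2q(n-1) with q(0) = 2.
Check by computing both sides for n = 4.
From the recurrence with q(0) = 2:
  q(0) = 2, q(1) = 4, q(2) = 8, q(3) = 16, q(4) = 32
  so the recurrence gives q(4) = 32.
From the proposed closed form q(n) = 2·2ⁿ + 1:
  q(4) = 33.
The recurrence gives 32 but the closed form gives 33, so the closed form does not satisfy the recurrence.

No, the closed form is incorrect.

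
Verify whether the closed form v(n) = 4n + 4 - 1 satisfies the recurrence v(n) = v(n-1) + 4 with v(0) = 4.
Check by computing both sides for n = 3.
From the recurrence with v(0) = 4:
  v(0) = 4, v(1) = 8, v(2) = 12, v(3) = 16
  so the recurrence gives v(3) = 16.
From the proposed closed form v(n) = 4n + 4 - 1:
  v(3) = 15.
The recurrence gives 16 but the closed form gives 15, so the closed form does not satisfy the recurrence.

No, the closed form is incorrect.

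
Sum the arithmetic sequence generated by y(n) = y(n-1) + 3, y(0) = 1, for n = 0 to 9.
Computing the sequence terms: 1, 4, 7, 10, 13, 16, 19, 22, 25, 28
Adding these values together:

145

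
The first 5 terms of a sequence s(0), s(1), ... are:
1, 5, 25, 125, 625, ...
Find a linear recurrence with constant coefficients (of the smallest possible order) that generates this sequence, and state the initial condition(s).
Look for the lowest-order linear relation among consecutive terms.
Observation: each term is 5× the previous.
Check at n=2: 5·5 = 25. ✓

s(n) = 5 × s(n-1), s(0) = 1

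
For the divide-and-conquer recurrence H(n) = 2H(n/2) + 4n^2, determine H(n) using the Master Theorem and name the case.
Master Theorem template: H(n) = a·H(n/b) + f(n).
Here: a=2, b=2, f(n)=4n^2
Compute log_b(a) = log_2(2) = 1.
f(n) = 4n^2 = Ω(n^(1+ε)) with ε = 1, and the regularity condition holds (a·f(n/b) = (a/b^2)·f(n) with a/b^2 = 2^-1 < 1). Case 3: H(n) = Θ(f(n)) = Θ(n^2).

Case 3: H(n) = Θ(n^2)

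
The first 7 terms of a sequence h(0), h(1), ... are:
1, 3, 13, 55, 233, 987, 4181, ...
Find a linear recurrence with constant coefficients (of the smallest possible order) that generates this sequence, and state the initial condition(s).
Look for the lowest-order linear relation among consecutive terms.
Observation: h(n) - 4·h(n-1) - (1)·h(n-2) = 0 holds for the shown terms, and no order-1 relation h(n) = α·h(n-1) + β fits.
Check at n=3: 4·13 + (1)·3 = 55. ✓

h(n) = 4h(n-1) + h(n-2), h(0) = 1, h(1) = 3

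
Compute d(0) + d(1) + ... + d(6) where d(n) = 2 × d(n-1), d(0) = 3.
Computing the sequence terms: 3, 6, 12, 24, 48, 96, 192
Adding these values together:

381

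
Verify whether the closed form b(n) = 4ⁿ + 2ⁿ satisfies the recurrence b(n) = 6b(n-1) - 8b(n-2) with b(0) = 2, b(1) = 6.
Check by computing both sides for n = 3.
From the recurrence with b(0) = 2, b(1) = 6:
  b(0) = 2, b(1) = 6, b(2) = 20, b(3) = 72
  so the recurrence gives b(3) = 72.
From the proposed closed form b(n) = 4ⁿ + 2ⁿ:
  b(3) = 72.
Both sides give 72 at n = 3, and the initial condition(s) match, so the closed form is consistent.

Yes, the closed form is correct.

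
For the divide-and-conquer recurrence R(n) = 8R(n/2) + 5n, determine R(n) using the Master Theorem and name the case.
Master Theorem template: R(n) = a·R(n/b) + f(n).
Here: a=8, b=2, f(n)=5n
Compute log_b(a) = log_2(8) = 3.
f(n) = 5n = O(n^(3-ε)) with ε = 2. Case 1: R(n) = Θ(n^log_b(a)) = Θ(n^3).

Case 1: R(n) = Θ(n^3)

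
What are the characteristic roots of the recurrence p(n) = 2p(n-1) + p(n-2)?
Substitute p(n) = rⁿ and divide through by rⁿ⁻²: r² - 2r - 1 = 0
Discriminant: 2² + 4·1 = 8, not a perfect square, so by the quadratic formula r = (2 ± √8)/2.
General solution: p(n) = A·r₁ⁿ + B·r₂ⁿ where r₁,r₂ = (2 ± √8)/2

Characteristic: r² - 2r - 1 = 0, Roots: r = (2 ± √8)/2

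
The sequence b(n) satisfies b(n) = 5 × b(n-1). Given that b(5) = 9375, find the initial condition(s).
In general b(n) = 5ⁿ · b(0). At n = 5: b(0) = b(5) / 5^5 = 9375 / 3125 = 3.

b(0) = 3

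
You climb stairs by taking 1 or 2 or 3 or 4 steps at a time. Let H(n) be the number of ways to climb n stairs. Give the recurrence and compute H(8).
Condition on the size of the last step (1 to 4): before it there were n-1, …, n-4 stairs climbed, and these cases are disjoint, so H(n) = H(n-1) + H(n-2) + H(n-3) + H(n-4) (order-4 linear recurrence).
Initial conditions by direct count (compositions of i into parts ≤ 4): H(1) = 1; H(2) = 2; H(3) = 4; H(4) = 8.
Iterating the recurrence: H(5) = 15, H(6) = 29, H(7) = 56, H(8) = 108.

H(n) = H(n-1) + H(n-2) + H(n-3) + H(n-4), H(1) = 1, H(2) = 2, H(3) = 4, H(4) = 8; H(8) = 108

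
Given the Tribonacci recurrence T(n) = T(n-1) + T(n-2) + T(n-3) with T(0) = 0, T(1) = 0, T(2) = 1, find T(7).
Computing the sequence terms:
0, 0, 1, 1, 2, 4, 7, 13

13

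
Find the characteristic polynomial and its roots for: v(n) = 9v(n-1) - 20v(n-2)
Substitute v(n) = rⁿ and divide through by rⁿ⁻²: r² - 9r + 20 = 0
Factor: (r - 4)(r - 5) = 0, so r = 4, 5.
General solution: v(n) = A·4ⁿ + B·5ⁿ

Characteristic: r² - 9r + 20 = 0, Roots: r = 4, 5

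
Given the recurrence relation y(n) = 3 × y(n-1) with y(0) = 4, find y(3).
Computing step by step:
y(0) = 4
y(1) = 3 × 4 = 12
y(2) = 3 × 12 = 36
y(3) = 3 × 36 = 108

108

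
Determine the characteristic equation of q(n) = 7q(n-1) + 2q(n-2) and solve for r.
Substitute q(n) = rⁿ and divide through by rⁿ⁻²: r² - 7r - 2 = 0
Discriminant: 7² + 4·2 = 57, not a perfect square, so by the quadratic formula r = (7 ± √57)/2.
General solution: q(n) = A·r₁ⁿ + B·r₂ⁿ where r₁,r₂ = (7 ± √57)/2

Characteristic: r² - 7r - 2 = 0, Roots: r = (7 ± √57)/2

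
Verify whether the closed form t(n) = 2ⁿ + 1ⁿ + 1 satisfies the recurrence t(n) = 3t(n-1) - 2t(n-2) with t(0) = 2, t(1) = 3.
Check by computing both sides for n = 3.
From the recurrence with t(0) = 2, t(1) = 3:
  t(0) = 2, t(1) = 3, t(2) = 5, t(3) = 9
  so the recurrence gives t(3) = 9.
From the proposed closed form t(n) = 2ⁿ + 1ⁿ + 1:
  t(3) = 10.
The recurrence gives 9 but the closed form gives 10, so the closed form does not satisfy the recurrence.

No, the closed form is incorrect.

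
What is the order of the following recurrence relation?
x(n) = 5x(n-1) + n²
The order is the largest lag k for which x(n-k) appears. Here the deepest term is x(n-1) (the n² term is non-homogeneous and does not affect the order), so the order is 1.

Order 1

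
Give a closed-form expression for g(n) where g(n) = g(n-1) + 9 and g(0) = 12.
Recurrence: g(n) = g(n-1) + 9, initial: g(0) = 12.
Each step adds 9, so g(n) = g(0) + 9n = 9n + 12.

g(n) = 9n + 12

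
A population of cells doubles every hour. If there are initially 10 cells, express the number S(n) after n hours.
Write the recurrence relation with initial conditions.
Each hour multiplies the count by 2, so the count after n hours depends only on the count after n-1 hours: S(n) = 2 × S(n-1). The starting count gives S(0) = 10.
Unrolling n times gives the closed form S(n) = 10 × 2ⁿ.

S(n) = 2 × S(n-1), S(0) = 10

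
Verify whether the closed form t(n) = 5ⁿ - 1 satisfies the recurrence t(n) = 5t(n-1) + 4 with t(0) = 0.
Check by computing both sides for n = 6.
From the recurrence with t(0) = 0:
  t(0) = 0, t(1) = 4, t(2) = 24, t(3) = 124, t(4) = 624, t(5) = 3124, t(6) = 15624
  so the recurrence gives t(6) = 15624.
From the proposed closed form t(n) = 5ⁿ - 1:
  t(6) = 15624.
Both sides give 15624 at n = 6, and the initial condition(s) match, so the closed form is consistent.

Yes, the closed form is correct.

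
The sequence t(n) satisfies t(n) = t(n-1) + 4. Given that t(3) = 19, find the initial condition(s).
t(3) = t(0) + 3·4, so t(0) = 19 - 12 = 7.

t(0) = 7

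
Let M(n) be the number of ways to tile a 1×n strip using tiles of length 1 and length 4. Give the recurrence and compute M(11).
Condition on the last tile: it has length 1 (leaving a 1×(n-1) strip) or length 4 (leaving a 1×(n-4) strip), so M(n) = M(n-1) + M(n-4) (order-4 linear recurrence).
For 0 ≤ i < 4 only unit tiles fit, so M(i) = 1.
Iterating the recurrence: M(4) = 2, M(5) = 3, M(6) = 4, M(7) = 5, M(8) = 7, M(9) = 10, M(10) = 14, M(11) = 19.

M(n) = M(n-1) + M(n-4), with M(i) = 1 for 0 ≤ i < 4; M(11) = 19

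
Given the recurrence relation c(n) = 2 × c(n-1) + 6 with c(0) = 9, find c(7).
Computing step by step:
c(0) = 9
c(1) = 2 × 9 + 6 = 24
c(2) = 2 × 24 + 6 = 54
c(3) = 2 × 54 + 6 = 114
c(4) = 2 × 114 + 6 = 234
c(5) = 2 × 234 + 6 = 474
c(6) = 2 × 474 + 6 = 954
c(7) = 2 × 954 + 6 = 1914

1914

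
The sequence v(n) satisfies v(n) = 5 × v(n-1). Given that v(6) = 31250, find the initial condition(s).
In general v(n) = 5ⁿ · v(0). At n = 6: v(0) = v(6) / 5^6 = 31250 / 15625 = 2.

v(0) = 2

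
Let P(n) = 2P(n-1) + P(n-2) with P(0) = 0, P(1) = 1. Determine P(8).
Computing the sequence terms:
0, 1, 2, 5, 12, 29, 70, 169, 408

408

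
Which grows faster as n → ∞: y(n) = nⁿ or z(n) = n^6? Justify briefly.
Comparing growth rates:
Growth-rate hierarchy: log n ≺ any polynomial ≺ any exponential cⁿ (c>1) ≺ n! ≺ nⁿ.
super-exponential nⁿ dominates polynomial degree 6 asymptotically.

y(n) grows faster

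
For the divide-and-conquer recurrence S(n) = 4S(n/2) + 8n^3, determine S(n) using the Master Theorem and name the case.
Master Theorem template: S(n) = a·S(n/b) + f(n).
Here: a=4, b=2, f(n)=8n^3
Compute log_b(a) = log_2(4) = 2.
f(n) = 8n^3 = Ω(n^(2+ε)) with ε = 1, and the regularity condition holds (a·f(n/b) = (a/b^3)·f(n) with a/b^3 = 2^-1 < 1). Case 3: S(n) = Θ(f(n)) = Θ(n^3).

Case 3: S(n) = Θ(n^3)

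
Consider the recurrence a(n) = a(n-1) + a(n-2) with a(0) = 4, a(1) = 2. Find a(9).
Computing the sequence terms:
4, 2, 6, 8, 14, 22, 36, 58, 94, 152

152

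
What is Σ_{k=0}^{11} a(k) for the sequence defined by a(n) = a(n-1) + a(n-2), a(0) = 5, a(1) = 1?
Computing the sequence terms: 5, 1, 6, 7, 13, 20, 33, 53, 86, 139, 225, 364
Adding these values together:

952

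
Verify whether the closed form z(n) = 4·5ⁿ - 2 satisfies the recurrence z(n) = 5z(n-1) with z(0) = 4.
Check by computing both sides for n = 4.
From the recurrence with z(0) = 4:
  z(0) = 4, z(1) = 20, z(2) = 100, z(3) = 500, z(4) = 2500
  so the recurrence gives z(4) = 2500.
From the proposed closed form z(n) = 4·5ⁿ - 2:
  z(4) = 2498.
The recurrence gives 2500 but the closed form gives 2498, so the closed form does not satisfy the recurrence.

No, the closed form is incorrect.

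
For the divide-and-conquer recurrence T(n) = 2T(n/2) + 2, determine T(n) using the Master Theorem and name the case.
Master Theorem template: T(n) = a·T(n/b) + f(n).
Here: a=2, b=2, f(n)=2
Compute log_b(a) = log_2(2) = 1.
f(n) = 2 = O(n^(1-ε)) with ε = 1. Case 1: T(n) = Θ(n^log_b(a)) = Θ(n).

Case 1: T(n) = Θ(n)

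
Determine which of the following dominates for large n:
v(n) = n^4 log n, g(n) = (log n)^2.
Comparing growth rates:
Growth-rate hierarchy: log n ≺ any polynomial ≺ any exponential cⁿ (c>1) ≺ n! ≺ nⁿ.
polynomial degree 4 (with log factor) dominates polylogarithmic (log n)^2 asymptotically.

v(n) grows faster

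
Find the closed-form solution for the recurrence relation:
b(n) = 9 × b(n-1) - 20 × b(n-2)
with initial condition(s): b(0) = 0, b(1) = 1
Recurrence: b(n) = 9 × b(n-1) - 20 × b(n-2), initial: b(0) = 0, b(1) = 1.
Characteristic equation: r² - 9r + 20 = 0, which factors as (r - 5)(r - 4) = 0, so r = 5, 4. General solution b(n) = A·5ⁿ + B·4ⁿ. From b(0) = 0: A + B = 0. From b(1) = 1: 5A + 4B = 1. Solving gives A = 1, B = -1.

b(n) = 5ⁿ - 4ⁿ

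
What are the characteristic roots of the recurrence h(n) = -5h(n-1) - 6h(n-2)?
Substitute h(n) = rⁿ and divide through by rⁿ⁻²: r² + 5r + 6 = 0
Factor: (r + 3)(r + 2) = 0, so r = -3, -2.
General solution: h(n) = A·(-3)ⁿ + B·(-2)ⁿ

Characteristic: r² + 5r + 6 = 0, Roots: r = -3, -2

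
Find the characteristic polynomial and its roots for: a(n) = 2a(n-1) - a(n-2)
Substitute a(n) = rⁿ and divide through by rⁿ⁻²: r² - 2r + 1 = 0
Factor: (r - 1)² = 0, so r = 1 (double root).
General solution: a(n) = (A + Bn)·1ⁿ

Characteristic: r² - 2r + 1 = 0, Roots: r = 1 (double root)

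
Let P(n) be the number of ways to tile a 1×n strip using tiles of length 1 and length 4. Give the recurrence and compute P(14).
Condition on the last tile: it has length 1 (leaving a 1×(n-1) strip) or length 4 (leaving a 1×(n-4) strip), so P(n) = P(n-1) + P(n-4) (order-4 linear recurrence).
For 0 ≤ i < 4 only unit tiles fit, so P(i) = 1.
Iterating the recurrence: P(4) = 2, P(5) = 3, P(6) = 4, P(7) = 5, P(8) = 7, P(9) = 10, P(10) = 14, P(11) = 19, P(12) = 26, P(13) = 36, P(14) = 50.

P(n) = P(n-1) + P(n-4), with P(i) = 1 for 0 ≤ i < 4; P(14) = 50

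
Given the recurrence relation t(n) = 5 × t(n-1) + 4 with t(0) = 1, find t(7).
Computing step by step:
t(0) = 1
t(1) = 5 × 1 + 4 = 9
t(2) = 5 × 9 + 4 = 49
t(3) = 5 × 49 + 4 = 249
t(4) = 5 × 249 + 4 = 1249
t(5) = 5 × 1249 + 4 = 6249
t(6) = 5 × 6249 + 4 = 31249
t(7) = 5 × 31249 + 4 = 156249

156249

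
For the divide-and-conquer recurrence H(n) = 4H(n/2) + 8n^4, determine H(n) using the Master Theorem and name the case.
Master Theorem template: H(n) = a·H(n/b) + f(n).
Here: a=4, b=2, f(n)=8n^4
Compute log_b(a) = log_2(4) = 2.
f(n) = 8n^4 = Ω(n^(2+ε)) with ε = 2, and the regularity condition holds (a·f(n/b) = (a/b^4)·f(n) with a/b^4 = 2^-2 < 1). Case 3: H(n) = Θ(f(n)) = Θ(n^4).

Case 3: H(n) = Θ(n^4)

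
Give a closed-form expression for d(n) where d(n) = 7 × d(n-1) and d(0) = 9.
Recurrence: d(n) = 7 × d(n-1), initial: d(0) = 9.
Each term is 7 times the previous, so this is geometric with ratio 7. After n steps: d(n) = d(0)·7ⁿ = 9·7ⁿ.

d(n) = 9·7ⁿ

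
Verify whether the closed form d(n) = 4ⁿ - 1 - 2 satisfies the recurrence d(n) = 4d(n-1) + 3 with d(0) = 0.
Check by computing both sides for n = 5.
From the recurrence with d(0) = 0:
  d(0) = 0, d(1) = 3, d(2) = 15, d(3) = 63, d(4) = 255, d(5) = 1023
  so the recurrence gives d(5) = 1023.
From the proposed closed form d(n) = 4ⁿ - 1 - 2:
  d(5) = 1021.
The recurrence gives 1023 but the closed form gives 1021, so the closed form does not satisfy the recurrence.

No, the closed form is incorrect.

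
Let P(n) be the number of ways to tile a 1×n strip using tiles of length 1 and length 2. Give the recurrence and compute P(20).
Condition on the last tile: it has length 1 (leaving a 1×(n-1) strip) or length 2 (leaving a 1×(n-2) strip), so P(n) = P(n-1) + P(n-2) (order-2 linear recurrence).
For 0 ≤ i < 2 only unit tiles fit, so P(i) = 1.
Iterating the recurrence: P(2) = 2, P(3) = 3, P(4) = 5, P(5) = 8, P(6) = 13, P(7) = 21, P(8) = 34, P(9) = 55, P(10) = 89, P(11) = 144, P(12) = 233, P(13) = 377, P(14) = 610, P(15) = 987, P(16) = 1597, P(17) = 2584, P(18) = 4181, P(19) = 6765, P(20) = 10946.

P(n) = P(n-1) + P(n-2), with P(i) = 1 for 0 ≤ i < 2; P(20) = 10946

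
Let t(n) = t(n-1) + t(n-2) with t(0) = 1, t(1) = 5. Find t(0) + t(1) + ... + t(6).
Computing the sequence terms: 1, 5, 6, 11, 17, 28, 45
Adding these values together:

113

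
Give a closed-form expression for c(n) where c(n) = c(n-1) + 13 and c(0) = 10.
Recurrence: c(n) = c(n-1) + 13, initial: c(0) = 10.
Each step adds 13, so c(n) = c(0) + 13n = 13n + 10.

c(n) = 13n + 10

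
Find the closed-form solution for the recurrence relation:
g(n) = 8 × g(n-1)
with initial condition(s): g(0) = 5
Recurrence: g(n) = 8 × g(n-1), initial: g(0) = 5.
Each term is 8 times the previous, so this is geometric with ratio 8. After n steps: g(n) = g(0)·8ⁿ = 5·8ⁿ.

g(n) = 5·8ⁿ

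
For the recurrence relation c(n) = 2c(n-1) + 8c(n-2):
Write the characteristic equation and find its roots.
Substitute c(n) = rⁿ and divide through by rⁿ⁻²: r² - 2r - 8 = 0
Factor: (r - 4)(r + 2) = 0, so r = 4, -2.
General solution: c(n) = A·4ⁿ + B·(-2)ⁿ

Characteristic: r² - 2r - 8 = 0, Roots: r = 4, -2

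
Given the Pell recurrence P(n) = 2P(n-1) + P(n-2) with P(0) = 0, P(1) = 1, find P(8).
Computing the sequence terms:
0, 1, 2, 5, 12, 29, 70, 169, 408

408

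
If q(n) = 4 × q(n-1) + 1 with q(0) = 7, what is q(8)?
Computing step by step:
q(0) = 7
q(1) = 4 × 7 + 1 = 29
q(2) = 4 × 29 + 1 = 117
q(3) = 4 × 117 + 1 = 469
q(4) = 4 × 469 + 1 = 1877
q(5) = 4 × 1877 + 1 = 7509
q(6) = 4 × 7509 + 1 = 30037
q(7) = 4 × 30037 + 1 = 120149
q(8) = 4 × 120149 + 1 = 480597

480597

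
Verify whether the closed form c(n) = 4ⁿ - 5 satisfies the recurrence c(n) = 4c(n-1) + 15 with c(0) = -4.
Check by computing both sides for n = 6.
From the recurrence with c(0) = -4:
  c(0) = -4, c(1) = -1, c(2) = 11, c(3) = 59, c(4) = 251, c(5) = 1019, c(6) = 4091
  so the recurrence gives c(6) = 4091.
From the proposed closed form c(n) = 4ⁿ - 5:
  c(6) = 4091.
Both sides give 4091 at n = 6, and the initial condition(s) match, so the closed form is consistent.

Yes, the closed form is correct.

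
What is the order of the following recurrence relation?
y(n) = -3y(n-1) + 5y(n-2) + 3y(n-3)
The order is the largest lag k for which y(n-k) appears. Here the deepest term is y(n-3), so the order is 3.

Order 3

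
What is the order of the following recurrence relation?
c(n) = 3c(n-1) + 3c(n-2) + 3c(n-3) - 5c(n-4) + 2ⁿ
The order is the largest lag k for which c(n-k) appears. Here the deepest term is c(n-4) (the 2ⁿ term is non-homogeneous and does not affect the order), so the order is 4.

Order 4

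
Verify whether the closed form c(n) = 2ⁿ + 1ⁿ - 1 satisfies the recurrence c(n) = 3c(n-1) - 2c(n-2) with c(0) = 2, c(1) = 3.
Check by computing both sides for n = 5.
From the recurrence with c(0) = 2, c(1) = 3:
  c(0) = 2, c(1) = 3, c(2) = 5, c(3) = 9, c(4) = 17, c(5) = 33
  so the recurrence gives c(5) = 33.
From the proposed closed form c(n) = 2ⁿ + 1ⁿ - 1:
  c(5) = 32.
The recurrence gives 33 but the closed form gives 32, so the closed form does not satisfy the recurrence.

No, the closed form is incorrect.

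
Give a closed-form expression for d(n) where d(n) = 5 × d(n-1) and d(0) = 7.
Recurrence: d(n) = 5 × d(n-1), initial: d(0) = 7.
Each term is 5 times the previous, so this is geometric with ratio 5. After n steps: d(n) = d(0)·5ⁿ = 7·5ⁿ.

d(n) = 7·5ⁿ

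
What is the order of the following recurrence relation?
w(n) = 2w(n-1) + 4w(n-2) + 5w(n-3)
The order is the largest lag k for which w(n-k) appears. Here the deepest term is w(n-3), so the order is 3.

Order 3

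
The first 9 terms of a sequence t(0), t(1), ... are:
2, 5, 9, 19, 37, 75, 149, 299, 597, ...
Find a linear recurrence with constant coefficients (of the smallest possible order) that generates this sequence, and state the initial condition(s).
Look for the lowest-order linear relation among consecutive terms.
Observation: t(n) - 1·t(n-1) - (2)·t(n-2) = 0 holds for the shown terms, and no order-1 relation t(n) = α·t(n-1) + β fits.
Check at n=3: 1·9 + (2)·5 = 19. ✓

t(n) = t(n-1) + 2t(n-2), t(0) = 2, t(1) = 5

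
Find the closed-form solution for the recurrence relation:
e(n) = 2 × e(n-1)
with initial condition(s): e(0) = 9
Recurrence: e(n) = 2 × e(n-1), initial: e(0) = 9.
Each term is 2 times the previous, so this is geometric with ratio 2. After n steps: e(n) = e(0)·2ⁿ = 9·2ⁿ.

e(n) = 9·2ⁿ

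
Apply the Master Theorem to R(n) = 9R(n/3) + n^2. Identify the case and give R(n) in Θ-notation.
Master Theorem template: R(n) = a·R(n/b) + f(n).
Here: a=9, b=3, f(n)=n^2
Compute log_b(a) = log_3(9) = 2.
f(n) = n^2 = Θ(n^2). Case 2: R(n) = Θ(n^2 log n).

Case 2: R(n) = Θ(n^2 log n)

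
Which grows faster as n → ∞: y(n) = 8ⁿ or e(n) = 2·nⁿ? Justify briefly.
Comparing growth rates:
Growth-rate hierarchy: log n ≺ any polynomial ≺ any exponential cⁿ (c>1) ≺ n! ≺ nⁿ.
super-exponential nⁿ dominates exponential base 8 asymptotically.

e(n) grows faster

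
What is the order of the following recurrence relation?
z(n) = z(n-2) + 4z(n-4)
The order is the largest lag k for which z(n-k) appears. Here the deepest term is z(n-4), so the order is 4.

Order 4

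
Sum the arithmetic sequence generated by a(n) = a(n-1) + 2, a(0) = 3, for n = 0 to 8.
Computing the sequence terms: 3, 5, 7, 9, 11, 13, 15, 17, 19
Adding these values together:

99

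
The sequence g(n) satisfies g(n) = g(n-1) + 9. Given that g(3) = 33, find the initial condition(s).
g(3) = g(0) + 3·9, so g(0) = 33 - 27 = 6.

g(0) = 6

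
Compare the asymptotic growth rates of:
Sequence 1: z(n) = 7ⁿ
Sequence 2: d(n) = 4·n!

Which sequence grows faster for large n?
Comparing growth rates:
Growth-rate hierarchy: log n ≺ any polynomial ≺ any exponential cⁿ (c>1) ≺ n! ≺ nⁿ.
factorial dominates exponential base 7 asymptotically.

d(n) grows faster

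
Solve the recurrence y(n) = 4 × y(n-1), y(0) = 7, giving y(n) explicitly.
Recurrence: y(n) = 4 × y(n-1), initial: y(0) = 7.
Each term is 4 times the previous, so this is geometric with ratio 4. After n steps: y(n) = y(0)·4ⁿ = 7·4ⁿ.

y(n) = 7·4ⁿ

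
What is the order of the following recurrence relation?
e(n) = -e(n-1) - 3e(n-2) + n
The order is the largest lag k for which e(n-k) appears. Here the deepest term is e(n-2) (the n term is non-homogeneous and does not affect the order), so the order is 2.

Order 2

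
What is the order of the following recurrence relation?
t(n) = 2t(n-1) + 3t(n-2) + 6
The order is the largest lag k for which t(n-k) appears. Here the deepest term is t(n-2) (the 6 term is non-homogeneous and does not affect the order), so the order is 2.

Order 2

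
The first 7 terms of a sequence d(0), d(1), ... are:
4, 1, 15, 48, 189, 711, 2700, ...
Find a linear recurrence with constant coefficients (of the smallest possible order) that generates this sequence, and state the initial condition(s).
Look for the lowest-order linear relation among consecutive terms.
Observation: d(n) - 3·d(n-1) - (3)·d(n-2) = 0 holds for the shown terms, and no order-1 relation d(n) = α·d(n-1) + β fits.
Check at n=3: 3·15 + (3)·1 = 48. ✓

d(n) = 3d(n-1) + 3d(n-2), d(0) = 4, d(1) = 1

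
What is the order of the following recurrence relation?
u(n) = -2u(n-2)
The order is the largest lag k for which u(n-k) appears. Here the deepest term is u(n-2), so the order is 2.

Order 2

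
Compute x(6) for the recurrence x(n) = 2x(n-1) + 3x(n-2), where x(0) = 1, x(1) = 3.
Computing the sequence terms:
1, 3, 9, 27, 81, 243, 729

729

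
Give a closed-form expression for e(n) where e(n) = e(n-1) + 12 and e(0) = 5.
Recurrence: e(n) = e(n-1) + 12, initial: e(0) = 5.
Each step adds 12, so e(n) = e(0) + 12n = 12n + 5.

e(n) = 12n + 5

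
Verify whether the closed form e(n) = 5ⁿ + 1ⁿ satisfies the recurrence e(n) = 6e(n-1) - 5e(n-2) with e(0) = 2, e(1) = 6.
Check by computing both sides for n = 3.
From the recurrence with e(0) = 2, e(1) = 6:
  e(0) = 2, e(1) = 6, e(2) = 26, e(3) = 126
  so the recurrence gives e(3) = 126.
From the proposed closed form e(n) = 5ⁿ + 1ⁿ:
  e(3) = 126.
Both sides give 126 at n = 3, and the initial condition(s) match, so the closed form is consistent.

Yes, the closed form is correct.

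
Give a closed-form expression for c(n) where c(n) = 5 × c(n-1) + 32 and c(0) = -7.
Recurrence: c(n) = 5 × c(n-1) + 32, initial: c(0) = -7.
Try c(n) = A·5ⁿ + C. Substituting: A·5ⁿ + C = 5(A·5ⁿ⁻¹ + C) + 32 = A·5ⁿ + 5C + 32, so C = 5C + 32, giving C = -8. Then c(0) = A - 8 = -7 gives A = 1.

c(n) = 5ⁿ - 8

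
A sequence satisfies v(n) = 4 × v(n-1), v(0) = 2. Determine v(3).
Computing step by step:
v(0) = 2
v(1) = 4 × 2 = 8
v(2) = 4 × 8 = 32
v(3) = 4 × 32 = 128

128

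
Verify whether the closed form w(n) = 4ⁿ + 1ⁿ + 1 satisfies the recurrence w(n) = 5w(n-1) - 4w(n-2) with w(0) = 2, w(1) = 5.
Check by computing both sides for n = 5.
From the recurrence with w(0) = 2, w(1) = 5:
  w(0) = 2, w(1) = 5, w(2) = 17, w(3) = 65, w(4) = 257, w(5) = 1025
  so the recurrence gives w(5) = 1025.
From the proposed closed form w(n) = 4ⁿ + 1ⁿ + 1:
  w(5) = 1026.
The recurrence gives 1025 but the closed form gives 1026, so the closed form does not satisfy the recurrence.

No, the closed form is incorrect.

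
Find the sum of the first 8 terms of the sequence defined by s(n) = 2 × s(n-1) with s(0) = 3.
Computing the sequence terms: 3, 6, 12, 24, 48, 96, 192, 384
Adding these values together:

765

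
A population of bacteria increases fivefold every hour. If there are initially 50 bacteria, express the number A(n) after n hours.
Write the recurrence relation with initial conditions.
Each hour multiplies the count by 5, so the count after n hours depends only on the count after n-1 hours: A(n) = 5 × A(n-1). The starting count gives A(0) = 50.
Unrolling n times gives the closed form A(n) = 50 × 5ⁿ.

A(n) = 5 × A(n-1), A(0) = 50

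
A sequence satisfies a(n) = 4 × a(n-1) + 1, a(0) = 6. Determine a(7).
Computing step by step:
a(0) = 6
a(1) = 4 × 6 + 1 = 25
a(2) = 4 × 25 + 1 = 101
a(3) = 4 × 101 + 1 = 405
a(4) = 4 × 405 + 1 = 1621
a(5) = 4 × 1621 + 1 = 6485
a(6) = 4 × 6485 + 1 = 25941
a(7) = 4 × 25941 + 1 = 103765

103765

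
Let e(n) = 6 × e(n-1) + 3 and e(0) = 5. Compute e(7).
Computing step by step:
e(0) = 5
e(1) = 6 × 5 + 3 = 33
e(2) = 6 × 33 + 3 = 201
e(3) = 6 × 201 + 3 = 1209
e(4) = 6 × 1209 + 3 = 7257
e(5) = 6 × 7257 + 3 = 43545
e(6) = 6 × 43545 + 3 = 261273
e(7) = 6 × 261273 + 3 = 1567641

1567641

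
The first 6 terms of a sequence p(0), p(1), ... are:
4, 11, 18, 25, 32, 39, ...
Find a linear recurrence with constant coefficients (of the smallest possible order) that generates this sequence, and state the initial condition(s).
Look for the lowest-order linear relation among consecutive terms.
Observation: consecutive differences are constant (= 7).
Check at n=2: 1·11 + 7 = 18. ✓

p(n) = p(n-1) + 7, p(0) = 4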